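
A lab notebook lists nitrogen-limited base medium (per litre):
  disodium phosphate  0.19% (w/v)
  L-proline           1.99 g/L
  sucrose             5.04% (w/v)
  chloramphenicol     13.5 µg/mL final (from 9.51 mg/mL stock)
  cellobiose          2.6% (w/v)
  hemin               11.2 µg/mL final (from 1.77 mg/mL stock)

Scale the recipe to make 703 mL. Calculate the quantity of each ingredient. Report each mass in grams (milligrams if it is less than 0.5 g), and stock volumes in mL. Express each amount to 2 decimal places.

Working volume: 703 mL = 0.703 L.
disodium phosphate: 0.19 g per 100 mL × 703 mL ÷ 100 = 1.34 g
L-proline: 1.99 g/L × 0.703 L = 1.40 g
sucrose: 5.04 g per 100 mL × 703 mL ÷ 100 = 35.43 g
chloramphenicol: dilute stock: 13.5 µg/mL × 703 mL ÷ 9510 µg/mL = 1.00 mL
cellobiose: 2.6% w/v = 26 g/L → 26 × 0.703 L = 18.28 g
hemin: dilute stock: 11.2 µg/mL × 703 mL ÷ 1770 µg/mL = 4.45 mL

disodium phosphate 1.34 g; L-proline 1.40 g; sucrose 35.43 g; chloramphenicol 1.00 mL; cellobiose 18.28 g; hemin 4.45 mL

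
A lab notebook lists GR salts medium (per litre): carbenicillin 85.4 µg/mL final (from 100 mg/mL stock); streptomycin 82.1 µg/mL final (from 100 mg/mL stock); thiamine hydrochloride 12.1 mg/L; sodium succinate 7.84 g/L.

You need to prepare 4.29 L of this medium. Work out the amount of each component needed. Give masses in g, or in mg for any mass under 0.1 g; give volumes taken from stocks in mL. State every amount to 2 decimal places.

Scale factor relative to 1 L: 4.29.
carbenicillin: C1V1 = C2V2 → 85.4 µg/mL × 4290 mL ÷ 100000 µg/mL = 3.66 mL
streptomycin: dilute stock: 82.1 µg/mL × 4290 mL ÷ 100000 µg/mL = 3.52 mL
thiamine hydrochloride: 12.1 mg/L × 4.29 L = 51.91 mg
sodium succinate: 7.84 g/L × 4.29 L = 33.63 g

carbenicillin 3.66 mL; streptomycin 3.52 mL; thiamine hydrochloride 51.91 mg; sodium succinate 33.63 g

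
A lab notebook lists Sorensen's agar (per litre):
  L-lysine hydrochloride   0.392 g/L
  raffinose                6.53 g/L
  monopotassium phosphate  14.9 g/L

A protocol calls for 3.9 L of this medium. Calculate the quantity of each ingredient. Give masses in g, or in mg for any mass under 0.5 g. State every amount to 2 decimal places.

L-lysine hydrochloride 1.53 g; raffinose 25.47 g; monopotassium phosphate 58.11 g

Scale factor relative to 1 L: 3.9.
L-lysine hydrochloride: 0.392 g/L × 3.9 L = 1.53 g
raffinose: 6.53 g/L × 3.9 L = 25.47 g
monopotassium phosphate: 14.9 g/L × 3.9 L = 58.11 g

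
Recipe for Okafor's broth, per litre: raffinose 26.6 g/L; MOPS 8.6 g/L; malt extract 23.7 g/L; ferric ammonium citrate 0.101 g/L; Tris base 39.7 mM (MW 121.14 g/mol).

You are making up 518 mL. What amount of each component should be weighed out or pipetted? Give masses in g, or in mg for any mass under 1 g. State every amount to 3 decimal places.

Target volume = 518 mL = 0.518 L.
raffinose: 26.6 g/L × 0.518 L = 13.779 g
MOPS: 8.6 g/L × 0.518 L = 4.455 g
malt extract: 23.7 g/L × 0.518 L = 12.277 g
ferric ammonium citrate: 0.101 g/L × 0.518 L = 0.052318 g = 52.318 mg
Tris base: 39.7 mmol/L × 121.14 g/mol × 0.518 L ÷ 1000 = 2.491 g

raffinose 13.779 g; MOPS 4.455 g; malt extract 12.277 g; ferric ammonium citrate 52.318 mg; Tris base 2.491 g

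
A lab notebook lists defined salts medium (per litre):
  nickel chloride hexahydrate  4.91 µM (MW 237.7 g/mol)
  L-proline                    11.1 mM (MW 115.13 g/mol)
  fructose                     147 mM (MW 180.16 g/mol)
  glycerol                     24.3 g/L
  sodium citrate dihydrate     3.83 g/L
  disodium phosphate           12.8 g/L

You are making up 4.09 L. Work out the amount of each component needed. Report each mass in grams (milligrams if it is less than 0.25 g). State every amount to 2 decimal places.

nickel chloride hexahydrate 4.77 mg; L-proline 5.23 g; fructose 108.32 g; glycerol 99.39 g; sodium citrate dihydrate 15.66 g; disodium phosphate 52.35 g

Scale factor relative to 1 L: 4.09.
nickel chloride hexahydrate: 4.91 µmol/L × 237.7 g/mol × 4.09 L ÷ 1000 = 4.77 mg
L-proline: 11.1 mmol/L × 115.13 g/mol × 4.09 L ÷ 1000 = 5.23 g
fructose: 147 mmol/L × 180.16 g/mol × 4.09 L ÷ 1000 = 108.32 g
glycerol: 24.3 g/L × 4.09 L = 99.39 g
sodium citrate dihydrate: 3.83 g/L × 4.09 L = 15.66 g
disodium phosphate: 12.8 g/L × 4.09 L = 52.35 g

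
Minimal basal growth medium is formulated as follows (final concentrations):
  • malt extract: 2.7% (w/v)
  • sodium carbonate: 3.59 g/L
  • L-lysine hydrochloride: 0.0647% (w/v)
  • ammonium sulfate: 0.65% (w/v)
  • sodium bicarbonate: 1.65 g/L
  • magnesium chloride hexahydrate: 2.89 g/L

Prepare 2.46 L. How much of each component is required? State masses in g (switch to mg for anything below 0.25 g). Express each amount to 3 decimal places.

malt extract 66.420 g; sodium carbonate 8.831 g; L-lysine hydrochloride 1.592 g; ammonium sulfate 15.990 g; sodium bicarbonate 4.059 g; magnesium chloride hexahydrate 7.109 g

Working volume: 2.46 L.
malt extract: 2.7% w/v = 27 g/L → 27 × 2.46 L = 66.420 g
sodium carbonate: 3.59 g/L × 2.46 L = 8.831 g
L-lysine hydrochloride: 0.0647 g per 100 mL × 2460 mL ÷ 100 = 1.592 g
ammonium sulfate: 0.65 g per 100 mL × 2460 mL ÷ 100 = 15.990 g
sodium bicarbonate: 1.65 g/L × 2.46 L = 4.059 g
magnesium chloride hexahydrate: 2.89 g/L × 2.46 L = 7.109 g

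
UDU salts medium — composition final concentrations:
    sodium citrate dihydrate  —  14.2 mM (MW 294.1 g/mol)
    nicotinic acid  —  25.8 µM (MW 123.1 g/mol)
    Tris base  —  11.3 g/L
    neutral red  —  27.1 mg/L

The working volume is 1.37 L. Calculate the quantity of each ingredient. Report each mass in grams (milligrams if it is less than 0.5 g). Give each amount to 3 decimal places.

sodium citrate dihydrate 5.721 g; nicotinic acid 4.351 mg; Tris base 15.481 g; neutral red 37.127 mg

Scale factor relative to 1 L: 1.37.
sodium citrate dihydrate: 14.2 mmol/L × 294.1 g/mol × 1.37 L ÷ 1000 = 5.721 g
nicotinic acid: 25.8 µmol/L × 123.1 g/mol × 1.37 L ÷ 1000 = 4.351 mg
Tris base: 11.3 g/L × 1.37 L = 15.481 g
neutral red: 27.1 mg/L × 1.37 L = 37.127 mg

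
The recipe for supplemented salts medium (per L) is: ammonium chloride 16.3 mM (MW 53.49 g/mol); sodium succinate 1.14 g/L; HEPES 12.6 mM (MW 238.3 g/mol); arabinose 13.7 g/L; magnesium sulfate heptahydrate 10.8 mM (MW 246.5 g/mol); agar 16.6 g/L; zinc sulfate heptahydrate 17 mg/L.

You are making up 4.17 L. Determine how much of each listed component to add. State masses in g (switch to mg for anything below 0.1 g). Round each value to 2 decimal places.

Scale factor relative to 1 L: 4.17.
ammonium chloride: 16.3 mmol/L × 53.49 g/mol × 4.17 L ÷ 1000 = 3.64 g
sodium succinate: 1.14 g/L × 4.17 L = 4.75 g
HEPES: 12.6 mmol/L × 238.3 g/mol × 4.17 L ÷ 1000 = 12.52 g
arabinose: 13.7 g/L × 4.17 L = 57.13 g
magnesium sulfate heptahydrate: 10.8 mmol/L × 246.5 g/mol × 4.17 L ÷ 1000 = 11.10 g
agar: 16.6 g/L × 4.17 L = 69.22 g
zinc sulfate heptahydrate: 17 mg/L × 4.17 L = 70.89 mg

ammonium chloride 3.64 g; sodium succinate 4.75 g; HEPES 12.52 g; arabinose 57.13 g; magnesium sulfate heptahydrate 11.10 g; agar 69.22 g; zinc sulfate heptahydrate 70.89 mg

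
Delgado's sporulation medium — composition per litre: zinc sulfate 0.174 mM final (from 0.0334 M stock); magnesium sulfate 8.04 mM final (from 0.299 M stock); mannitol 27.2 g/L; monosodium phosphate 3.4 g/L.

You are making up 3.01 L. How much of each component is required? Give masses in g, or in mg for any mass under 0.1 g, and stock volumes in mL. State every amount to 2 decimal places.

Working volume: 3.01 L.
zinc sulfate: C1V1 = C2V2 → 0.174 mM × 3010 mL ÷ 33.4 mM = 15.68 mL
magnesium sulfate: V = C2·V2/C1 = 8.04 mM × 3010 mL ÷ 299 mM = 80.94 mL
mannitol: 27.2 g/L × 3.01 L = 81.87 g
monosodium phosphate: 3.4 g/L × 3.01 L = 10.23 g

zinc sulfate 15.68 mL; magnesium sulfate 80.94 mL; mannitol 81.87 g; monosodium phosphate 10.23 g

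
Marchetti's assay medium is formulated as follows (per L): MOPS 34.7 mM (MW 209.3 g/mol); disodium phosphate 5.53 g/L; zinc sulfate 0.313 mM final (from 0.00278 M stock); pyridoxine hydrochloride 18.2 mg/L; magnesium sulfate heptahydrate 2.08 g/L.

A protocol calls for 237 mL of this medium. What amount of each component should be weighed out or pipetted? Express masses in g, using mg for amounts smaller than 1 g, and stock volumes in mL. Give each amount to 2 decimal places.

MOPS 1.72 g; disodium phosphate 1.31 g; zinc sulfate 26.68 mL; pyridoxine hydrochloride 4.31 mg; magnesium sulfate heptahydrate 492.96 mg

Target volume = 237 mL = 0.237 L.
MOPS: 34.7 mmol/L × 209.3 g/mol × 0.237 L ÷ 1000 = 1.72 g
disodium phosphate: 5.53 g/L × 0.237 L = 1.31 g
zinc sulfate: dilute stock: 0.313 mM × 237 mL ÷ 2.78 mM = 26.68 mL
pyridoxine hydrochloride: 18.2 mg/L × 0.237 L = 4.31 mg
magnesium sulfate heptahydrate: 2.08 g/L × 0.237 L = 0.49296 g = 492.96 mg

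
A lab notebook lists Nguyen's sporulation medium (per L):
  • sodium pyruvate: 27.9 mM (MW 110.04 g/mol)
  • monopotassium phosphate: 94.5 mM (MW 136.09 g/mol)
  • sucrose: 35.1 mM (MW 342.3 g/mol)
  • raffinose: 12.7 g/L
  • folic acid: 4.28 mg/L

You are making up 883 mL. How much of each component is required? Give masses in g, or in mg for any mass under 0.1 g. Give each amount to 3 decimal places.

Working volume: 883 mL = 0.883 L.
sodium pyruvate: 27.9 mmol/L × 110.04 g/mol × 0.883 L ÷ 1000 = 2.711 g
monopotassium phosphate: 94.5 mmol/L × 136.09 g/mol × 0.883 L ÷ 1000 = 11.356 g
sucrose: 35.1 mmol/L × 342.3 g/mol × 0.883 L ÷ 1000 = 10.609 g
raffinose: 12.7 g/L × 0.883 L = 11.214 g
folic acid: 4.28 mg/L × 0.883 L = 3.779 mg

sodium pyruvate 2.711 g; monopotassium phosphate 11.356 g; sucrose 10.609 g; raffinose 11.214 g; folic acid 3.779 mg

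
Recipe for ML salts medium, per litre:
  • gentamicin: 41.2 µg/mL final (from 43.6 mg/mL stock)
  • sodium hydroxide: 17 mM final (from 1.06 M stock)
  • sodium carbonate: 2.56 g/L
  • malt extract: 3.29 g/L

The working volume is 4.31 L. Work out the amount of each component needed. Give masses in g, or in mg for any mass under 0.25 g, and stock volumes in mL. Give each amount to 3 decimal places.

Scale factor relative to 1 L: 4.31.
gentamicin: V = C2·V2/C1 = 41.2 µg/mL × 4310 mL ÷ 43600 µg/mL = 4.073 mL
sodium hydroxide: dilute stock: 17 mM × 4310 mL ÷ 1060 mM = 69.123 mL
sodium carbonate: 2.56 g/L × 4.31 L = 11.034 g
malt extract: 3.29 g/L × 4.31 L = 14.180 g

gentamicin 4.073 mL; sodium hydroxide 69.123 mL; sodium carbonate 11.034 g; malt extract 14.180 g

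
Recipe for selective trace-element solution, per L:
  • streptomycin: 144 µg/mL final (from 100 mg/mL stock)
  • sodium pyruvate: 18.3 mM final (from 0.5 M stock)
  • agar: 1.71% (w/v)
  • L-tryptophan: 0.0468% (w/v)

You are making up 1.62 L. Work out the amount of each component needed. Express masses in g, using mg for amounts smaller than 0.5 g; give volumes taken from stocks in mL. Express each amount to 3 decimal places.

streptomycin 2.333 mL; sodium pyruvate 59.292 mL; agar 27.702 g; L-tryptophan 0.758 g

Scale factor relative to 1 L: 1.62.
streptomycin: C1V1 = C2V2 → 144 µg/mL × 1620 mL ÷ 100000 µg/mL = 2.333 mL
sodium pyruvate: dilute stock: 18.3 mM × 1620 mL ÷ 500 mM = 59.292 mL
agar: 1.71 g per 100 mL × 1620 mL ÷ 100 = 27.702 g
L-tryptophan: 0.0468% w/v = 0.468 g/L → 0.468 × 1.62 L = 0.758 g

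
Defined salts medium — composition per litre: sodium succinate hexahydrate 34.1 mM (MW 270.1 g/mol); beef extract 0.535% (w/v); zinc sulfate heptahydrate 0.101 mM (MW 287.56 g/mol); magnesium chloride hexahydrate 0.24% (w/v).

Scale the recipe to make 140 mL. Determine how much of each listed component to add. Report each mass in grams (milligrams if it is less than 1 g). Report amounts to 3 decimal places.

Target volume = 140 mL = 0.14 L.
sodium succinate hexahydrate: 34.1 mmol/L × 270.1 g/mol × 0.14 L ÷ 1000 = 1.289 g
beef extract: 0.535 g per 100 mL × 140 mL ÷ 100 = 0.749 g = 749.000 mg
zinc sulfate heptahydrate: 0.101 mmol/L × 287.56 mg/mmol × 0.14 L = 4.066 mg
magnesium chloride hexahydrate: 0.24% w/v = 2.4 g/L → 2.4 × 0.14 L = 0.336 g = 336.000 mg

sodium succinate hexahydrate 1.289 g; beef extract 749.000 mg; zinc sulfate heptahydrate 4.066 mg; magnesium chloride hexahydrate 336.000 mg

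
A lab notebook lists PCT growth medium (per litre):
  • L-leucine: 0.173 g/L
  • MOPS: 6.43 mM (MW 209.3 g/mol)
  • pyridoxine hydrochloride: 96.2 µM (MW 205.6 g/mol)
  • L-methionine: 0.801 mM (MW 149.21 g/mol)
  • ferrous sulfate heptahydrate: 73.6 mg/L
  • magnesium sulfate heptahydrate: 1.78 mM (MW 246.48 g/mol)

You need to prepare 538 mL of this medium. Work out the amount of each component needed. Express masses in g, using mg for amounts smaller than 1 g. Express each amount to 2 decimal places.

Scale factor relative to 1 L: 0.538.
L-leucine: 0.173 g/L × 0.538 L = 0.093074 g = 93.07 mg
MOPS: 6.43 mmol/L × 209.3 mg/mmol × 0.538 L = 724.04 mg
pyridoxine hydrochloride: 96.2 µmol/L × 205.6 g/mol × 0.538 L ÷ 1000 = 10.64 mg
L-methionine: 0.801 mmol/L × 149.21 mg/mmol × 0.538 L = 64.30 mg
ferrous sulfate heptahydrate: 73.6 mg/L × 0.538 L = 39.60 mg
magnesium sulfate heptahydrate: 1.78 mmol/L × 246.48 mg/mmol × 0.538 L = 236.04 mg

L-leucine 93.07 mg; MOPS 724.04 mg; pyridoxine hydrochloride 10.64 mg; L-methionine 64.30 mg; ferrous sulfate heptahydrate 39.60 mg; magnesium sulfate heptahydrate 236.04 mg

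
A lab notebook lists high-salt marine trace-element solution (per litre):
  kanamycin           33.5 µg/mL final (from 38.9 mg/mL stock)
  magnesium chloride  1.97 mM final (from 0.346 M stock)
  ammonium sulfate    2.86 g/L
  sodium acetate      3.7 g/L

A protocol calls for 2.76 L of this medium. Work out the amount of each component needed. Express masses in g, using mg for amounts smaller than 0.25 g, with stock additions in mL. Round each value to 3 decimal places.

Scale factor relative to 1 L: 2.76.
kanamycin: dilute stock: 33.5 µg/mL × 2760 mL ÷ 38900 µg/mL = 2.377 mL
magnesium chloride: V = C2·V2/C1 = 1.97 mM × 2760 mL ÷ 346 mM = 15.714 mL
ammonium sulfate: 2.86 g/L × 2.76 L = 7.894 g
sodium acetate: 3.7 g/L × 2.76 L = 10.212 g

kanamycin 2.377 mL; magnesium chloride 15.714 mL; ammonium sulfate 7.894 g; sodium acetate 10.212 g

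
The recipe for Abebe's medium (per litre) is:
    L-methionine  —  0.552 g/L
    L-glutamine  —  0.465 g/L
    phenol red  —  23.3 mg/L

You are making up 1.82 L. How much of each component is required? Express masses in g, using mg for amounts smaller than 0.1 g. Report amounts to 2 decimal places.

Scale factor relative to 1 L: 1.82.
L-methionine: 0.552 g/L × 1.82 L = 1.00 g
L-glutamine: 0.465 g/L × 1.82 L = 0.85 g
phenol red: 23.3 mg/L × 1.82 L = 42.41 mg

L-methionine 1.00 g; L-glutamine 0.85 g; phenol red 42.41 mg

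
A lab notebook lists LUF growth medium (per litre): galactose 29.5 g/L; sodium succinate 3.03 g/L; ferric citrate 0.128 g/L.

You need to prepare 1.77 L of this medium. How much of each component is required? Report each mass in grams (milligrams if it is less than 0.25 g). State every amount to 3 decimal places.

Scale factor relative to 1 L: 1.77.
galactose: 29.5 g/L × 1.77 L = 52.215 g
sodium succinate: 3.03 g/L × 1.77 L = 5.363 g
ferric citrate: 0.128 g/L × 1.77 L = 0.22656 g = 226.560 mg

galactose 52.215 g; sodium succinate 5.363 g; ferric citrate 226.560 mg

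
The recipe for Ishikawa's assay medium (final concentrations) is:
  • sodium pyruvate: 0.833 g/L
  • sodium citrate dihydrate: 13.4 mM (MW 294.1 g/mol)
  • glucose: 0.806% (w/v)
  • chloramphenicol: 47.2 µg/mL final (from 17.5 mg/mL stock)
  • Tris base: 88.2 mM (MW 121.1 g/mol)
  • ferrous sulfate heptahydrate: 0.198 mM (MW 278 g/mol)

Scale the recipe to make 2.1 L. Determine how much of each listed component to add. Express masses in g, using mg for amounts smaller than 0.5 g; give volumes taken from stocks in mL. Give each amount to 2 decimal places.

Working volume: 2.1 L.
sodium pyruvate: 0.833 g/L × 2.1 L = 1.75 g
sodium citrate dihydrate: 13.4 mmol/L × 294.1 g/mol × 2.1 L ÷ 1000 = 8.28 g
glucose: 0.806 g per 100 mL × 2100 mL ÷ 100 = 16.93 g
chloramphenicol: dilute stock: 47.2 µg/mL × 2100 mL ÷ 17500 µg/mL = 5.66 mL
Tris base: 88.2 mmol/L × 121.1 g/mol × 2.1 L ÷ 1000 = 22.43 g
ferrous sulfate heptahydrate: 0.198 mmol/L × 278 mg/mmol × 2.1 L = 115.59 mg

sodium pyruvate 1.75 g; sodium citrate dihydrate 8.28 g; glucose 16.93 g; chloramphenicol 5.66 mL; Tris base 22.43 g; ferrous sulfate heptahydrate 115.59 mg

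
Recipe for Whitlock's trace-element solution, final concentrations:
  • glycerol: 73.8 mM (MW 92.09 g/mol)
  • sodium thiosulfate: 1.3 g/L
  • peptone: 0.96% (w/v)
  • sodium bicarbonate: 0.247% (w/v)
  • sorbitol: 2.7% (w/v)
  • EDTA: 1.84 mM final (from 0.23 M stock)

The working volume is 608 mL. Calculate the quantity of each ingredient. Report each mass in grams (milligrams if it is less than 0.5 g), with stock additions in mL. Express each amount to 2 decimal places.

Scale factor relative to 1 L: 0.608.
glycerol: 73.8 mmol/L × 92.09 g/mol × 0.608 L ÷ 1000 = 4.13 g
sodium thiosulfate: 1.3 g/L × 0.608 L = 0.79 g
peptone: 0.96% w/v = 9.6 g/L → 9.6 × 0.608 L = 5.84 g
sodium bicarbonate: 0.247 g per 100 mL × 608 mL ÷ 100 = 1.50 g
sorbitol: 2.7% w/v = 27 g/L → 27 × 0.608 L = 16.42 g
EDTA: C1V1 = C2V2 → 1.84 mM × 608 mL ÷ 230 mM = 4.86 mL

glycerol 4.13 g; sodium thiosulfate 0.79 g; peptone 5.84 g; sodium bicarbonate 1.50 g; sorbitol 16.42 g; EDTA 4.86 mL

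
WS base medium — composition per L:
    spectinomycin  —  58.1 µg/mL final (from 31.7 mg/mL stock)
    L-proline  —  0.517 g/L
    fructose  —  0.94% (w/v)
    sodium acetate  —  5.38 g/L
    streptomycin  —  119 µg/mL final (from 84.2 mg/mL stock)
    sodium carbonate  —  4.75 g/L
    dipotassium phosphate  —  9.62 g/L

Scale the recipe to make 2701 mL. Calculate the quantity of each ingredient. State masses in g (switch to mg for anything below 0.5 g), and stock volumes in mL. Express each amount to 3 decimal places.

Target volume = 2701 mL = 2.701 L.
spectinomycin: C1V1 = C2V2 → 58.1 µg/mL × 2701 mL ÷ 31700 µg/mL = 4.950 mL
L-proline: 0.517 g/L × 2.701 L = 1.396 g
fructose: 0.94% w/v = 9.4 g/L → 9.4 × 2.701 L = 25.389 g
sodium acetate: 5.38 g/L × 2.701 L = 14.531 g
streptomycin: C1V1 = C2V2 → 119 µg/mL × 2701 mL ÷ 84200 µg/mL = 3.817 mL
sodium carbonate: 4.75 g/L × 2.701 L = 12.830 g
dipotassium phosphate: 9.62 g/L × 2.701 L = 25.984 g

spectinomycin 4.950 mL; L-proline 1.396 g; fructose 25.389 g; sodium acetate 14.531 g; streptomycin 3.817 mL; sodium carbonate 12.830 g; dipotassium phosphate 25.984 g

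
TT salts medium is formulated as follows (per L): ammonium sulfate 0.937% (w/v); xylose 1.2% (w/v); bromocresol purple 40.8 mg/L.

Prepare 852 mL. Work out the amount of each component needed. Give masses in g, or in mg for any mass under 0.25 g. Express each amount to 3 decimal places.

ammonium sulfate 7.983 g; xylose 10.224 g; bromocresol purple 34.762 mg

Working volume: 852 mL = 0.852 L.
ammonium sulfate: 0.937 g per 100 mL × 852 mL ÷ 100 = 7.983 g
xylose: 1.2% w/v = 12 g/L → 12 × 0.852 L = 10.224 g
bromocresol purple: 40.8 mg/L × 0.852 L = 34.762 mg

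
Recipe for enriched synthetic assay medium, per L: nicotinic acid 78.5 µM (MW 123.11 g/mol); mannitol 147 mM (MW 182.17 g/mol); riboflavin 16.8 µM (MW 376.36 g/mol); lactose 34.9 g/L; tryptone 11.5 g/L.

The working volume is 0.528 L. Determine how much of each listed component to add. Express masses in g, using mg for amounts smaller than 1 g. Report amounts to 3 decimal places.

nicotinic acid 5.103 mg; mannitol 14.139 g; riboflavin 3.338 mg; lactose 18.427 g; tryptone 6.072 g

Working volume: 0.528 L.
nicotinic acid: 78.5 µmol/L × 123.11 g/mol × 0.528 L ÷ 1000 = 5.103 mg
mannitol: 147 mmol/L × 182.17 g/mol × 0.528 L ÷ 1000 = 14.139 g
riboflavin: 16.8 µmol/L × 376.36 g/mol × 0.528 L ÷ 1000 = 3.338 mg
lactose: 34.9 g/L × 0.528 L = 18.427 g
tryptone: 11.5 g/L × 0.528 L = 6.072 g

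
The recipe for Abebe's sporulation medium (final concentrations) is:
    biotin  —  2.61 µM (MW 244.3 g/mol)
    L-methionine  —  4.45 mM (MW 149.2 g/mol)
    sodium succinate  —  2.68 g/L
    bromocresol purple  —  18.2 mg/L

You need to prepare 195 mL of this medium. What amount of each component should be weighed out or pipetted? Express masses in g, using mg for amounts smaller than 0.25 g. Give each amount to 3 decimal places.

Working volume: 195 mL = 0.195 L.
biotin: 2.61 µmol/L × 244.3 g/mol × 0.195 L ÷ 1000 = 0.124 mg
L-methionine: 4.45 mmol/L × 149.2 mg/mmol × 0.195 L = 129.468 mg
sodium succinate: 2.68 g/L × 0.195 L = 0.523 g
bromocresol purple: 18.2 mg/L × 0.195 L = 3.549 mg

biotin 0.124 mg; L-methionine 129.468 mg; sodium succinate 0.523 g; bromocresol purple 3.549 mg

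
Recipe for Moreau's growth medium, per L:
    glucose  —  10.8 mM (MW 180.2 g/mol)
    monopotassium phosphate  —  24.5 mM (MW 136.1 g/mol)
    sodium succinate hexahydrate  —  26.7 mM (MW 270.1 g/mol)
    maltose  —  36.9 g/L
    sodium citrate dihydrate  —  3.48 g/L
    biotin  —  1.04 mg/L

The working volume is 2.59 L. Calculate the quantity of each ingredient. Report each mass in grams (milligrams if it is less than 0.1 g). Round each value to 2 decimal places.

Working volume: 2.59 L.
glucose: 10.8 mmol/L × 180.2 g/mol × 2.59 L ÷ 1000 = 5.04 g
monopotassium phosphate: 24.5 mmol/L × 136.1 g/mol × 2.59 L ÷ 1000 = 8.64 g
sodium succinate hexahydrate: 26.7 mmol/L × 270.1 g/mol × 2.59 L ÷ 1000 = 18.68 g
maltose: 36.9 g/L × 2.59 L = 95.57 g
sodium citrate dihydrate: 3.48 g/L × 2.59 L = 9.01 g
biotin: 1.04 mg/L × 2.59 L = 2.69 mg

glucose 5.04 g; monopotassium phosphate 8.64 g; sodium succinate hexahydrate 18.68 g; maltose 95.57 g; sodium citrate dihydrate 9.01 g; biotin 2.69 mg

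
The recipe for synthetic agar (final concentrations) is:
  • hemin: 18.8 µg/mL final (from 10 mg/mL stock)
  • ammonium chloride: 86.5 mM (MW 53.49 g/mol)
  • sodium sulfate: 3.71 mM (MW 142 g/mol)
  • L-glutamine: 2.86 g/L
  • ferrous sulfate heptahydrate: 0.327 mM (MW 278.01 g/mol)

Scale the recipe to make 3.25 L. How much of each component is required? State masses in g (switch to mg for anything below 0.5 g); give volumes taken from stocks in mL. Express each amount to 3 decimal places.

hemin 6.110 mL; ammonium chloride 15.037 g; sodium sulfate 1.712 g; L-glutamine 9.295 g; ferrous sulfate heptahydrate 295.455 mg

Scale factor relative to 1 L: 3.25.
hemin: C1V1 = C2V2 → 18.8 µg/mL × 3250 mL ÷ 10000 µg/mL = 6.110 mL
ammonium chloride: 86.5 mmol/L × 53.49 g/mol × 3.25 L ÷ 1000 = 15.037 g
sodium sulfate: 3.71 mmol/L × 142 g/mol × 3.25 L ÷ 1000 = 1.712 g
L-glutamine: 2.86 g/L × 3.25 L = 9.295 g
ferrous sulfate heptahydrate: 0.327 mmol/L × 278.01 mg/mmol × 3.25 L = 295.455 mg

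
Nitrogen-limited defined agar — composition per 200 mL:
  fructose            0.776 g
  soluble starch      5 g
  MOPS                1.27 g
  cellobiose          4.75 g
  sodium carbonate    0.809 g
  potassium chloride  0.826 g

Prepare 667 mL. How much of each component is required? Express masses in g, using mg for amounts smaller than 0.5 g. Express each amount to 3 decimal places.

fructose 2.588 g; soluble starch 16.675 g; MOPS 4.235 g; cellobiose 15.841 g; sodium carbonate 2.698 g; potassium chloride 2.755 g

Ratio of target to recipe volume: 667 / 200 = 3.335.
fructose: 0.776 g × (667 mL / 200 mL) = 2.588 g
soluble starch: 5 g × (667 mL / 200 mL) = 16.675 g
MOPS: 1.27 g × (667 mL / 200 mL) = 4.235 g
cellobiose: 4.75 g × (667 mL / 200 mL) = 15.841 g
sodium carbonate: 0.809 g × (667 mL / 200 mL) = 2.698 g
potassium chloride: 0.826 g × (667 mL / 200 mL) = 2.755 g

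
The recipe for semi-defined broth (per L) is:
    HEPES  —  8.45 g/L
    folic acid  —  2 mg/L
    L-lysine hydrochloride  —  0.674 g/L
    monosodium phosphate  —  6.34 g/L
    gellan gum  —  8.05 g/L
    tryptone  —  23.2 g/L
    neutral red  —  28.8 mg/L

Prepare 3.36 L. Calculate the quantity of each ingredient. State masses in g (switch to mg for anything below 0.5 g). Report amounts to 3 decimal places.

HEPES 28.392 g; folic acid 6.720 mg; L-lysine hydrochloride 2.265 g; monosodium phosphate 21.302 g; gellan gum 27.048 g; tryptone 77.952 g; neutral red 96.768 mg

Working volume: 3.36 L.
HEPES: 8.45 g/L × 3.36 L = 28.392 g
folic acid: 2 mg/L × 3.36 L = 6.720 mg
L-lysine hydrochloride: 0.674 g/L × 3.36 L = 2.265 g
monosodium phosphate: 6.34 g/L × 3.36 L = 21.302 g
gellan gum: 8.05 g/L × 3.36 L = 27.048 g
tryptone: 23.2 g/L × 3.36 L = 77.952 g
neutral red: 28.8 mg/L × 3.36 L = 96.768 mg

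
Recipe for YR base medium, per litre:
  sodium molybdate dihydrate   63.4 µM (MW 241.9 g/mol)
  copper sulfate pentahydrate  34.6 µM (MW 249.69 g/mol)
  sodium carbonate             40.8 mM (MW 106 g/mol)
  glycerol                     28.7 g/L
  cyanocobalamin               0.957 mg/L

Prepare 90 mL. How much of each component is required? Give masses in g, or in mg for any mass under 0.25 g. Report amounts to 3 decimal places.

sodium molybdate dihydrate 1.380 mg; copper sulfate pentahydrate 0.778 mg; sodium carbonate 0.389 g; glycerol 2.583 g; cyanocobalamin 0.086 mg

Working volume: 90 mL = 0.09 L.
sodium molybdate dihydrate: 63.4 µmol/L × 241.9 g/mol × 0.09 L ÷ 1000 = 1.380 mg
copper sulfate pentahydrate: 34.6 µmol/L × 249.69 g/mol × 0.09 L ÷ 1000 = 0.778 mg
sodium carbonate: 40.8 mmol/L × 106 g/mol × 0.09 L ÷ 1000 = 0.389 g
glycerol: 28.7 g/L × 0.09 L = 2.583 g
cyanocobalamin: 0.957 mg/L × 0.09 L = 0.086 mg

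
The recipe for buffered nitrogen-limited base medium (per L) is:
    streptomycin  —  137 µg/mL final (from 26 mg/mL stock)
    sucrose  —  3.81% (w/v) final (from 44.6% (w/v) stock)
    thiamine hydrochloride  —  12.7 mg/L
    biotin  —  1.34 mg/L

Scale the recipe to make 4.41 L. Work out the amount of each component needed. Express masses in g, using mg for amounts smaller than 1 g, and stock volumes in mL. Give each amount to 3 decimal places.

Scale factor relative to 1 L: 4.41.
streptomycin: C1V1 = C2V2 → 137 µg/mL × 4410 mL ÷ 26000 µg/mL = 23.237 mL
sucrose: C1V1 = C2V2 → 3.81% ÷ 44.6% × 4410 mL = 376.729 mL
thiamine hydrochloride: 12.7 mg/L × 4.41 L = 56.007 mg
biotin: 1.34 mg/L × 4.41 L = 5.909 mg

streptomycin 23.237 mL; sucrose 376.729 mL; thiamine hydrochloride 56.007 mg; biotin 5.909 mg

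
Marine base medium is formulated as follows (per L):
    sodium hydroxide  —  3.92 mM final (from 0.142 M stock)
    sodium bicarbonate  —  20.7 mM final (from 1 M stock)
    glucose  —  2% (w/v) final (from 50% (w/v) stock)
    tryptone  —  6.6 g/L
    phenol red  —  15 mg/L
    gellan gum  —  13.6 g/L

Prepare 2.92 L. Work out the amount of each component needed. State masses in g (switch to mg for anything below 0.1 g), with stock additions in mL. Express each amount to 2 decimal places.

Working volume: 2.92 L.
sodium hydroxide: C1V1 = C2V2 → 3.92 mM × 2920 mL ÷ 142 mM = 80.61 mL
sodium bicarbonate: dilute stock: 20.7 mM × 2920 mL ÷ 1000 mM = 60.44 mL
glucose: dilute stock: 2% ÷ 50% × 2920 mL = 116.80 mL
tryptone: 6.6 g/L × 2.92 L = 19.27 g
phenol red: 15 mg/L × 2.92 L = 43.80 mg
gellan gum: 13.6 g/L × 2.92 L = 39.71 g

sodium hydroxide 80.61 mL; sodium bicarbonate 60.44 mL; glucose 116.80 mL; tryptone 19.27 g; phenol red 43.80 mg; gellan gum 39.71 g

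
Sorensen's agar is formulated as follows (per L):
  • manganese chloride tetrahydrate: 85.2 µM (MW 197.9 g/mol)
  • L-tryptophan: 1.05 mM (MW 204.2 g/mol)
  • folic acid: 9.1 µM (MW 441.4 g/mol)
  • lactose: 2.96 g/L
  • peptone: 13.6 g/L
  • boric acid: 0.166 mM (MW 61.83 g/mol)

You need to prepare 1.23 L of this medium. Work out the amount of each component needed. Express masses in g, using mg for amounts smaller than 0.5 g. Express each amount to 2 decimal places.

manganese chloride tetrahydrate 20.74 mg; L-tryptophan 263.72 mg; folic acid 4.94 mg; lactose 3.64 g; peptone 16.73 g; boric acid 12.62 mg

Scale factor relative to 1 L: 1.23.
manganese chloride tetrahydrate: 85.2 µmol/L × 197.9 g/mol × 1.23 L ÷ 1000 = 20.74 mg
L-tryptophan: 1.05 mmol/L × 204.2 mg/mmol × 1.23 L = 263.72 mg
folic acid: 9.1 µmol/L × 441.4 g/mol × 1.23 L ÷ 1000 = 4.94 mg
lactose: 2.96 g/L × 1.23 L = 3.64 g
peptone: 13.6 g/L × 1.23 L = 16.73 g
boric acid: 0.166 mmol/L × 61.83 mg/mmol × 1.23 L = 12.62 mg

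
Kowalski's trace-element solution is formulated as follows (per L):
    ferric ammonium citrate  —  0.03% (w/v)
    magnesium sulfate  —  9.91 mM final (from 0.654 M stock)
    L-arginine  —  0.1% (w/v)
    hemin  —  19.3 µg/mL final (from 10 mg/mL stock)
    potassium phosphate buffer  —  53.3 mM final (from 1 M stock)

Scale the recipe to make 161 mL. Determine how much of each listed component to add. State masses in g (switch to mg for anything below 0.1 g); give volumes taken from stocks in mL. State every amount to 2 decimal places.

Scale factor relative to 1 L: 0.161.
ferric ammonium citrate: 0.03 g per 100 mL × 161 mL ÷ 100 = 0.0483 g = 48.30 mg
magnesium sulfate: dilute stock: 9.91 mM × 161 mL ÷ 654 mM = 2.44 mL
L-arginine: 0.1 g per 100 mL × 161 mL ÷ 100 = 0.16 g
hemin: V = C2·V2/C1 = 19.3 µg/mL × 161 mL ÷ 10000 µg/mL = 0.31 mL
potassium phosphate buffer: V = C2·V2/C1 = 53.3 mM × 161 mL ÷ 1000 mM = 8.58 mL

ferric ammonium citrate 48.30 mg; magnesium sulfate 2.44 mL; L-arginine 0.16 g; hemin 0.31 mL; potassium phosphate buffer 8.58 mL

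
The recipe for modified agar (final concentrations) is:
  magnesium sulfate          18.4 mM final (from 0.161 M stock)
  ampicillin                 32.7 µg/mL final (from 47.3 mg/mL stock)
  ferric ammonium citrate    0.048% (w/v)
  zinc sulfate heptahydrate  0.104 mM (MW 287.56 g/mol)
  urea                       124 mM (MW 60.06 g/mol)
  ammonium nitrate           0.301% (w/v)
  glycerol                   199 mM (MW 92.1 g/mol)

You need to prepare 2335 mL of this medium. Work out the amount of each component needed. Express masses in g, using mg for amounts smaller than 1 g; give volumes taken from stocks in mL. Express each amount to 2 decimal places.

Scale factor relative to 1 L: 2.335.
magnesium sulfate: C1V1 = C2V2 → 18.4 mM × 2335 mL ÷ 161 mM = 266.86 mL
ampicillin: dilute stock: 32.7 µg/mL × 2335 mL ÷ 47300 µg/mL = 1.61 mL
ferric ammonium citrate: 0.048% w/v = 0.48 g/L → 0.48 × 2.335 L = 1.12 g
zinc sulfate heptahydrate: 0.104 mmol/L × 287.56 mg/mmol × 2.335 L = 69.83 mg
urea: 124 mmol/L × 60.06 g/mol × 2.335 L ÷ 1000 = 17.39 g
ammonium nitrate: 0.301% w/v = 3.01 g/L → 3.01 × 2.335 L = 7.03 g
glycerol: 199 mmol/L × 92.1 g/mol × 2.335 L ÷ 1000 = 42.80 g

magnesium sulfate 266.86 mL; ampicillin 1.61 mL; ferric ammonium citrate 1.12 g; zinc sulfate heptahydrate 69.83 mg; urea 17.39 g; ammonium nitrate 7.03 g; glycerol 42.80 g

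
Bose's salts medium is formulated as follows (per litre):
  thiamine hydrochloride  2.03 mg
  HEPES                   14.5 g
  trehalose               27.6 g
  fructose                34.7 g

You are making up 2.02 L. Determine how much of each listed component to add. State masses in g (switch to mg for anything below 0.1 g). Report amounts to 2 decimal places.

Ratio of target to recipe volume: 2020 / 1000 = 2.02.
thiamine hydrochloride: 2.03 mg × (2020 mL / 1000 mL) = 4.10 mg
HEPES: 14.5 g × (2020 mL / 1000 mL) = 29.29 g
trehalose: 27.6 g × (2020 mL / 1000 mL) = 55.75 g
fructose: 34.7 g × (2020 mL / 1000 mL) = 70.09 g

thiamine hydrochloride 4.10 mg; HEPES 29.29 g; trehalose 55.75 g; fructose 70.09 g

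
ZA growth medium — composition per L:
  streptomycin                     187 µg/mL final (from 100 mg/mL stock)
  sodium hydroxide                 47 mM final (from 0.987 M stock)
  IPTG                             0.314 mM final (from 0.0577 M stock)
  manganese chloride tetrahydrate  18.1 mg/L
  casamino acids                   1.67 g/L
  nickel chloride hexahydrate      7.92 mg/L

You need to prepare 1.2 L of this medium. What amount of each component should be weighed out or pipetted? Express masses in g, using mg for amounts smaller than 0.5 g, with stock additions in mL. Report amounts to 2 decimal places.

streptomycin 2.24 mL; sodium hydroxide 57.14 mL; IPTG 6.53 mL; manganese chloride tetrahydrate 21.72 mg; casamino acids 2.00 g; nickel chloride hexahydrate 9.50 mg

Scale factor relative to 1 L: 1.2.
streptomycin: C1V1 = C2V2 → 187 µg/mL × 1200 mL ÷ 100000 µg/mL = 2.24 mL
sodium hydroxide: dilute stock: 47 mM × 1200 mL ÷ 987 mM = 57.14 mL
IPTG: C1V1 = C2V2 → 0.314 mM × 1200 mL ÷ 57.7 mM = 6.53 mL
manganese chloride tetrahydrate: 18.1 mg/L × 1.2 L = 21.72 mg
casamino acids: 1.67 g/L × 1.2 L = 2.00 g
nickel chloride hexahydrate: 7.92 mg/L × 1.2 L = 9.50 mg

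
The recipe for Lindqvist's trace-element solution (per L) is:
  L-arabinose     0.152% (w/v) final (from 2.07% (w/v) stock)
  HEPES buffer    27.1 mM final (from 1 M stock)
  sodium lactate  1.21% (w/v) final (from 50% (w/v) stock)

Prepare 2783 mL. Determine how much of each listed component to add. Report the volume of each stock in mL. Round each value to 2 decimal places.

L-arabinose 204.36 mL; HEPES buffer 75.42 mL; sodium lactate 67.35 mL

Target volume = 2783 mL = 2.783 L.
L-arabinose: V = C2·V2/C1 = 0.152% ÷ 2.07% × 2783 mL = 204.36 mL
HEPES buffer: V = C2·V2/C1 = 27.1 mM × 2783 mL ÷ 1000 mM = 75.42 mL
sodium lactate: V = C2·V2/C1 = 1.21% ÷ 50% × 2783 mL = 67.35 mL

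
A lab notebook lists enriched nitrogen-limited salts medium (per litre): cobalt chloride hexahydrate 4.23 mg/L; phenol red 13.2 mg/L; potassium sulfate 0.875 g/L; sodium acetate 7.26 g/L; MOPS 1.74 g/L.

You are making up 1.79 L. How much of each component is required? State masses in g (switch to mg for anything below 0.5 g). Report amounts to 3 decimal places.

cobalt chloride hexahydrate 7.572 mg; phenol red 23.628 mg; potassium sulfate 1.566 g; sodium acetate 12.995 g; MOPS 3.115 g

Scale factor relative to 1 L: 1.79.
cobalt chloride hexahydrate: 4.23 mg/L × 1.79 L = 7.572 mg
phenol red: 13.2 mg/L × 1.79 L = 23.628 mg
potassium sulfate: 0.875 g/L × 1.79 L = 1.566 g
sodium acetate: 7.26 g/L × 1.79 L = 12.995 g
MOPS: 1.74 g/L × 1.79 L = 3.115 g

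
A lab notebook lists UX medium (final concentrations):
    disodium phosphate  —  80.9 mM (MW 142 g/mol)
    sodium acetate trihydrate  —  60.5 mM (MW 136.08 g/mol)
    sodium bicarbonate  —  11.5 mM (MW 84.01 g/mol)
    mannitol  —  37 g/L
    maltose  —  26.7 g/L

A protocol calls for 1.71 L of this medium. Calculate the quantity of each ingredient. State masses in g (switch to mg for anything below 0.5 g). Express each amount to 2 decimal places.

disodium phosphate 19.64 g; sodium acetate trihydrate 14.08 g; sodium bicarbonate 1.65 g; mannitol 63.27 g; maltose 45.66 g

Scale factor relative to 1 L: 1.71.
disodium phosphate: 80.9 mmol/L × 142 g/mol × 1.71 L ÷ 1000 = 19.64 g
sodium acetate trihydrate: 60.5 mmol/L × 136.08 g/mol × 1.71 L ÷ 1000 = 14.08 g
sodium bicarbonate: 11.5 mmol/L × 84.01 g/mol × 1.71 L ÷ 1000 = 1.65 g
mannitol: 37 g/L × 1.71 L = 63.27 g
maltose: 26.7 g/L × 1.71 L = 45.66 g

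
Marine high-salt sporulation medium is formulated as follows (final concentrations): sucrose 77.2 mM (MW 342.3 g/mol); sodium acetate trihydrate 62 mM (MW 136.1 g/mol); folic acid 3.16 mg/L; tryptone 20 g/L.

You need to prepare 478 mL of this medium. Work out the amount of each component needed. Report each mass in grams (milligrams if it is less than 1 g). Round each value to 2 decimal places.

sucrose 12.63 g; sodium acetate trihydrate 4.03 g; folic acid 1.51 mg; tryptone 9.56 g

Scale factor relative to 1 L: 0.478.
sucrose: 77.2 mmol/L × 342.3 g/mol × 0.478 L ÷ 1000 = 12.63 g
sodium acetate trihydrate: 62 mmol/L × 136.1 g/mol × 0.478 L ÷ 1000 = 4.03 g
folic acid: 3.16 mg/L × 0.478 L = 1.51 mg
tryptone: 20 g/L × 0.478 L = 9.56 g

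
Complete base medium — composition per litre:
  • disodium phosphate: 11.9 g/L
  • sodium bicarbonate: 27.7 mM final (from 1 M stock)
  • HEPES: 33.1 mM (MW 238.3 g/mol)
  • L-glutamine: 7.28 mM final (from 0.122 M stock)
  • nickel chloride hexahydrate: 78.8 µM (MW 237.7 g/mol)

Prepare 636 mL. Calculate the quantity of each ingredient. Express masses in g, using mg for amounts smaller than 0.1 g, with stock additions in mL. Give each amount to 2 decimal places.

disodium phosphate 7.57 g; sodium bicarbonate 17.62 mL; HEPES 5.02 g; L-glutamine 37.95 mL; nickel chloride hexahydrate 11.91 mg

Working volume: 636 mL = 0.636 L.
disodium phosphate: 11.9 g/L × 0.636 L = 7.57 g
sodium bicarbonate: V = C2·V2/C1 = 27.7 mM × 636 mL ÷ 1000 mM = 17.62 mL
HEPES: 33.1 mmol/L × 238.3 g/mol × 0.636 L ÷ 1000 = 5.02 g
L-glutamine: C1V1 = C2V2 → 7.28 mM × 636 mL ÷ 122 mM = 37.95 mL
nickel chloride hexahydrate: 78.8 µmol/L × 237.7 g/mol × 0.636 L ÷ 1000 = 11.91 mg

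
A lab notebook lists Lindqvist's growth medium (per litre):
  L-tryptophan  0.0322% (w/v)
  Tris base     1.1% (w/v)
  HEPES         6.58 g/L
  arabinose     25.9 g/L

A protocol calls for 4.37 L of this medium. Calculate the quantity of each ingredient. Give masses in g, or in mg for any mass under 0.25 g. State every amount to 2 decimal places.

Scale factor relative to 1 L: 4.37.
L-tryptophan: 0.0322 g per 100 mL × 4370 mL ÷ 100 = 1.41 g
Tris base: 1.1 g per 100 mL × 4370 mL ÷ 100 = 48.07 g
HEPES: 6.58 g/L × 4.37 L = 28.75 g
arabinose: 25.9 g/L × 4.37 L = 113.18 g

L-tryptophan 1.41 g; Tris base 48.07 g; HEPES 28.75 g; arabinose 113.18 g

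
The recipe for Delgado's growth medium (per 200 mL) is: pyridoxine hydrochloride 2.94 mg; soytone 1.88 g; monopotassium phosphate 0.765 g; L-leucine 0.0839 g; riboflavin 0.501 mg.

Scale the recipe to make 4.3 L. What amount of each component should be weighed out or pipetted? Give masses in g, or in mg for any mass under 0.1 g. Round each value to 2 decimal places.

pyridoxine hydrochloride 63.21 mg; soytone 40.42 g; monopotassium phosphate 16.45 g; L-leucine 1.80 g; riboflavin 10.77 mg

Scale factor = 4300 mL / 200 mL = 21.5.
pyridoxine hydrochloride: 2.94 mg × (4300 mL / 200 mL) = 63.21 mg
soytone: 1.88 g × (4300 mL / 200 mL) = 40.42 g
monopotassium phosphate: 0.765 g × (4300 mL / 200 mL) = 16.45 g
L-leucine: 0.0839 g × (4300 mL / 200 mL) = 1.80 g
riboflavin: 0.501 mg × (4300 mL / 200 mL) = 10.77 mg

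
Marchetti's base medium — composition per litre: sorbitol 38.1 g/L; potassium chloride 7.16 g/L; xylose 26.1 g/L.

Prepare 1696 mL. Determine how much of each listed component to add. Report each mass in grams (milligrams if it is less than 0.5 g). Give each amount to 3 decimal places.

Target volume = 1696 mL = 1.696 L.
sorbitol: 38.1 g/L × 1.696 L = 64.618 g
potassium chloride: 7.16 g/L × 1.696 L = 12.143 g
xylose: 26.1 g/L × 1.696 L = 44.266 g

sorbitol 64.618 g; potassium chloride 12.143 g; xylose 44.266 g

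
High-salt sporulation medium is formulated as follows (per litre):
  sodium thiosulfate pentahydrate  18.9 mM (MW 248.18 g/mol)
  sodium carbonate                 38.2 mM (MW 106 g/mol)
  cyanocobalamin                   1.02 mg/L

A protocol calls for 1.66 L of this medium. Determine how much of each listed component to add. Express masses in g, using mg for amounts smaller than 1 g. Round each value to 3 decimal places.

sodium thiosulfate pentahydrate 7.786 g; sodium carbonate 6.722 g; cyanocobalamin 1.693 mg

Scale factor relative to 1 L: 1.66.
sodium thiosulfate pentahydrate: 18.9 mmol/L × 248.18 g/mol × 1.66 L ÷ 1000 = 7.786 g
sodium carbonate: 38.2 mmol/L × 106 g/mol × 1.66 L ÷ 1000 = 6.722 g
cyanocobalamin: 1.02 mg/L × 1.66 L = 1.693 mg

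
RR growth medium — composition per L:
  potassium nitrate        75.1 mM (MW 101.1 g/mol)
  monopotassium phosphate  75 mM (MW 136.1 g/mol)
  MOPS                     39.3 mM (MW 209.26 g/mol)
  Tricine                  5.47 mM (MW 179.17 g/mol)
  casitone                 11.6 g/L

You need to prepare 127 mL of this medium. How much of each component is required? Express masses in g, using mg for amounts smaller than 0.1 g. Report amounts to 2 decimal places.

Scale factor relative to 1 L: 0.127.
potassium nitrate: 75.1 mmol/L × 101.1 g/mol × 0.127 L ÷ 1000 = 0.96 g
monopotassium phosphate: 75 mmol/L × 136.1 g/mol × 0.127 L ÷ 1000 = 1.30 g
MOPS: 39.3 mmol/L × 209.26 g/mol × 0.127 L ÷ 1000 = 1.04 g
Tricine: 5.47 mmol/L × 179.17 g/mol × 0.127 L ÷ 1000 = 0.12 g
casitone: 11.6 g/L × 0.127 L = 1.47 g

potassium nitrate 0.96 g; monopotassium phosphate 1.30 g; MOPS 1.04 g; Tricine 0.12 g; casitone 1.47 g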